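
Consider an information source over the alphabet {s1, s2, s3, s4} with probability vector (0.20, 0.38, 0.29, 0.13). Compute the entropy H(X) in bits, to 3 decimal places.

1.895 bits

H = −Σ pᵢ log₂ pᵢ.
−0.20·log₂(0.20) = 0.4644
−0.38·log₂(0.38) = 0.5305
−0.29·log₂(0.29) = 0.5179
−0.13·log₂(0.13) = 0.3826
Sum ≈ 1.8954 → 1.895 bits.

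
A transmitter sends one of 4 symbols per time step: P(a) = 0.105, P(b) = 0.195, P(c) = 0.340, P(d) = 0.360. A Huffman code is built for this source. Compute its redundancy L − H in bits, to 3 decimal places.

0.079 bits

Entropy H = −Σ p log₂ p ≈ 1.8611 bits.
Huffman merges: 21/200+39/200→3/10; 3/10+17/50→16/25; 9/25+16/25→1. L = 97/50 ≈ 1.9400.
L − H = 1.9400 − 1.8611 = 0.079 bits.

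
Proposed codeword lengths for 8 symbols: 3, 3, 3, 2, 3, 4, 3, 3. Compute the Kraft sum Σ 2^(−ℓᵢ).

1.0625

With common denominator 2^4 = 16: Σ 2^(−ℓᵢ) = 2/16 + 2/16 + 2/16 + 4/16 + 2/16 + 1/16 + 2/16 + 2/16 = 17/16 = 1.0625.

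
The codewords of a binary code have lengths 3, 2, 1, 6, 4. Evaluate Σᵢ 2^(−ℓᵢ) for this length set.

With common denominator 2^6 = 64: Σ 2^(−ℓᵢ) = 8/64 + 16/64 + 32/64 + 1/64 + 4/64 = 61/64 = 0.953125.

0.953125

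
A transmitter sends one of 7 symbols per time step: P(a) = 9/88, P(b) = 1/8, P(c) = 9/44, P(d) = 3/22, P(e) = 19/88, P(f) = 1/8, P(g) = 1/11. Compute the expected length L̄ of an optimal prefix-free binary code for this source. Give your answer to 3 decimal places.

2.773 bits/symbol

Repeatedly combine the two least-probable nodes; the expected code length is the sum of the merged weights.
merge 1/11 + 9/88 → 17/88
merge 1/8 + 1/8 → 1/4
merge 3/22 + 17/88 → 29/88
merge 9/44 + 19/88 → 37/88
merge 1/4 + 29/88 → 51/88
merge 37/88 + 51/88 → 1
L = 17/88 + 1/4 + 29/88 + 37/88 + 51/88 + 1 = 61/22 ≈ 2.773 bits/symbol.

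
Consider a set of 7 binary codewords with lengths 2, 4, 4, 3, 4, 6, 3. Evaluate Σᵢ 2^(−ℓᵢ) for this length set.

0.703125

With common denominator 2^6 = 64: Σ 2^(−ℓᵢ) = 16/64 + 4/64 + 4/64 + 8/64 + 4/64 + 1/64 + 8/64 = 45/64 = 0.703125.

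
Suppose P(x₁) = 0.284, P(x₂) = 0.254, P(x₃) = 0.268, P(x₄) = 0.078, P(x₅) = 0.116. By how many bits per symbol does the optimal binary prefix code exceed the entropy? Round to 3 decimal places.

0.019 bits

Entropy H = −Σ p log₂ p ≈ 2.1746 bits.
Huffman merges: 39/500+29/250→97/500; 97/500+127/500→56/125; 67/250+71/250→69/125; 56/125+69/125→1. L = 1097/500 ≈ 2.1940.
L − H = 2.1940 − 2.1746 = 0.019 bits.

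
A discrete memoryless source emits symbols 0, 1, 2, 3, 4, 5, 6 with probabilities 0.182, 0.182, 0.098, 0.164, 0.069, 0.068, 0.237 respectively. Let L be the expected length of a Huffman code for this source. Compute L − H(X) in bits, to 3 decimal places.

0.045 bits

Entropy H = −Σ p log₂ p ≈ 2.6730 bits.
Huffman merges: 17/250+69/1000→137/1000; 49/500+137/1000→47/200; 41/250+91/500→173/500; 91/500+47/200→417/1000; 237/1000+173/500→583/1000; 417/1000+583/1000→1. L = 1359/500 ≈ 2.7180.
L − H = 2.7180 − 2.6730 = 0.045 bits.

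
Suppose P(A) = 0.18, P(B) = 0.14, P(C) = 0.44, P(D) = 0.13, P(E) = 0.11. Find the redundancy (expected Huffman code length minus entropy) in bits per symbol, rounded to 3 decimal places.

0.024 bits

Entropy H = −Σ p log₂ p ≈ 2.0965 bits.
Huffman merges: 11/100+13/100→6/25; 7/50+9/50→8/25; 6/25+8/25→14/25; 11/25+14/25→1. L = 53/25 ≈ 2.1200.
L − H = 2.1200 − 2.0965 = 0.024 bits.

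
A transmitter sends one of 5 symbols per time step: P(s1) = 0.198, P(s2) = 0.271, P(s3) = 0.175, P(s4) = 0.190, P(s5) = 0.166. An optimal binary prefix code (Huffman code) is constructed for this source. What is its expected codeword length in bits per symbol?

Repeatedly combine the two least-probable nodes; the expected code length is the sum of the merged weights.
merge 83/500 + 7/40 → 341/1000
merge 19/100 + 99/500 → 97/250
merge 271/1000 + 341/1000 → 153/250
merge 97/250 + 153/250 → 1
L = 341/1000 + 97/250 + 153/250 + 1 = 2341/1000 = 2.341 bits/symbol.

2.341 bits/symbol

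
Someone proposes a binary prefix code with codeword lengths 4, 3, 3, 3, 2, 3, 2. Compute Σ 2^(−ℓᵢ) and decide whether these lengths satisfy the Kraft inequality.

With common denominator 2^4 = 16: Σ 2^(−ℓᵢ) = 1/16 + 2/16 + 2/16 + 2/16 + 4/16 + 2/16 + 4/16 = 17/16 = 1.0625.
Kraft's inequality requires Σ ≤ 1; here Σ = 1.0625 > 1, so no such prefix code exists.

1.0625; no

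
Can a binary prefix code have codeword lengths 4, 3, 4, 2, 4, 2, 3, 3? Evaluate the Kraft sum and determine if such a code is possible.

1.0625; no

With common denominator 2^4 = 16: Σ 2^(−ℓᵢ) = 1/16 + 2/16 + 1/16 + 4/16 + 1/16 + 4/16 + 2/16 + 2/16 = 17/16 = 1.0625.
Kraft's inequality requires Σ ≤ 1; here Σ = 1.0625 > 1, so no such prefix code exists.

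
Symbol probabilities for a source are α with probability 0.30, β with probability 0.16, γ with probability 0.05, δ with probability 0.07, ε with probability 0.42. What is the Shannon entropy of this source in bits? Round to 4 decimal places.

1.9544 bits

H = −Σ pᵢ log₂ pᵢ.
−0.30·log₂(0.30) = 0.5211
−0.16·log₂(0.16) = 0.4230
−0.05·log₂(0.05) = 0.2161
−0.07·log₂(0.07) = 0.2686
−0.42·log₂(0.42) = 0.5256
Sum ≈ 1.9544 → 1.9544 bits.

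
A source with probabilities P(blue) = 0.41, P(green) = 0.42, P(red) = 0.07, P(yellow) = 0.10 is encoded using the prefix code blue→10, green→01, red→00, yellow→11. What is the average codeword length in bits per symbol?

L̄ = Σ pᵢ·ℓᵢ = 0.41·2 + 0.42·2 + 0.07·2 + 0.10·2 = 2 bits/symbol.

2 bits/symbol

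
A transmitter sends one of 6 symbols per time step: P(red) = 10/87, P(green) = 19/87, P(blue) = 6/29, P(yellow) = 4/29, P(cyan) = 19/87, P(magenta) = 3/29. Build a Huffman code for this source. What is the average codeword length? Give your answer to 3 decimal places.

Repeatedly combine the two least-probable nodes; the expected code length is the sum of the merged weights.
merge 3/29 + 10/87 → 19/87
merge 4/29 + 6/29 → 10/29
merge 19/87 + 19/87 → 38/87
merge 19/87 + 10/29 → 49/87
merge 38/87 + 49/87 → 1
L = 19/87 + 10/29 + 38/87 + 49/87 + 1 = 223/87 ≈ 2.563 bits/symbol.

2.563 bits/symbol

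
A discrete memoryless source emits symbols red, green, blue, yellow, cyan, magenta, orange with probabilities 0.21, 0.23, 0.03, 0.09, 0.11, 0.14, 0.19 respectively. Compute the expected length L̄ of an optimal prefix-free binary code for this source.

Repeatedly combine the two least-probable nodes; the expected code length is the sum of the merged weights.
merge 3/100 + 9/100 → 3/25
merge 11/100 + 3/25 → 23/100
merge 7/50 + 19/100 → 33/100
merge 21/100 + 23/100 → 11/25
merge 23/100 + 33/100 → 14/25
merge 11/25 + 14/25 → 1
L = 3/25 + 23/100 + 33/100 + 11/25 + 14/25 + 1 = 67/25 = 2.68 bits/symbol.

2.68 bits/symbol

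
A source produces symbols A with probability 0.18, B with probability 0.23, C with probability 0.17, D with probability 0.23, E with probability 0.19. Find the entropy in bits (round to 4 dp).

H = −Σ pᵢ log₂ pᵢ.
−0.18·log₂(0.18) = 0.4453
−0.23·log₂(0.23) = 0.4877
−0.17·log₂(0.17) = 0.4346
−0.23·log₂(0.23) = 0.4877
−0.19·log₂(0.19) = 0.4552
Sum ≈ 2.3105 → 2.3105 bits.

2.3105 bits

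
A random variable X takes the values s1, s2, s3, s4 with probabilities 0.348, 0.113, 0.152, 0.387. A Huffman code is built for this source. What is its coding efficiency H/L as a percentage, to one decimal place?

Entropy H = −Σ p log₂ p ≈ 1.8285 bits.
Huffman merges: 113/1000+19/125→53/200; 53/200+87/250→613/1000; 387/1000+613/1000→1. L = 939/500 ≈ 1.8780.
Efficiency = H/L = 1.8285/1.8780 = 97.4%.

97.4%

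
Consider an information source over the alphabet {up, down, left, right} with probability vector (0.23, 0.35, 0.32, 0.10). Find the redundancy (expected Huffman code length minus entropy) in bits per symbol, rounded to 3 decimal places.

Entropy H = −Σ p log₂ p ≈ 1.8760 bits.
Huffman merges: 1/10+23/100→33/100; 8/25+33/100→13/20; 7/20+13/20→1. L = 99/50 ≈ 1.9800.
L − H = 1.9800 − 1.8760 = 0.104 bits.

0.104 bits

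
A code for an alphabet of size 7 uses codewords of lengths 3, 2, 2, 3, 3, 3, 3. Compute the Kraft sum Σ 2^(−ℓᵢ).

1.125

With common denominator 2^3 = 8: Σ 2^(−ℓᵢ) = 1/8 + 2/8 + 2/8 + 1/8 + 1/8 + 1/8 + 1/8 = 9/8 = 1.125.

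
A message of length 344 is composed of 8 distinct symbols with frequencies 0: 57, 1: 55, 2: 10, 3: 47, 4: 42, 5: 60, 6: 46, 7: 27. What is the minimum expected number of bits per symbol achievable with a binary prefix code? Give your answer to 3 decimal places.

Probabilities are the counts divided by 344.
Repeatedly combine the two least-probable nodes; the expected code length is the sum of the merged weights.
merge 5/172 + 27/344 → 37/344
merge 37/344 + 21/172 → 79/344
merge 23/172 + 47/344 → 93/344
merge 55/344 + 57/344 → 14/43
merge 15/86 + 79/344 → 139/344
merge 93/344 + 14/43 → 205/344
merge 139/344 + 205/344 → 1
L = 37/344 + 79/344 + 93/344 + 14/43 + 139/344 + 205/344 + 1 = 1009/344 ≈ 2.933 bits/symbol.

2.933 bits/symbol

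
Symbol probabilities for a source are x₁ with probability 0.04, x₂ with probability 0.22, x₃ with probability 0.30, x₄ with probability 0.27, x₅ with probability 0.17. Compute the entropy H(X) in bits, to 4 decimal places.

2.1320 bits

H = −Σ pᵢ log₂ pᵢ.
−0.04·log₂(0.04) = 0.1858
−0.22·log₂(0.22) = 0.4806
−0.30·log₂(0.30) = 0.5211
−0.27·log₂(0.27) = 0.5100
−0.17·log₂(0.17) = 0.4346
Sum ≈ 2.1320 → 2.1320 bits.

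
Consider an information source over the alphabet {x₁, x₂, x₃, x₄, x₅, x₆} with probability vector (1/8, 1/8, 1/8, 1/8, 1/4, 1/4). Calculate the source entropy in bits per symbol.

Each probability is a power of 1/2, so log₂(1/p) is an integer.
H = Σ p·log₂(1/p) = 1/8·3 + 1/8·3 + 1/8·3 + 1/8·3 + 1/4·2 + 1/4·2 = 2.5 bits.

2.5 bits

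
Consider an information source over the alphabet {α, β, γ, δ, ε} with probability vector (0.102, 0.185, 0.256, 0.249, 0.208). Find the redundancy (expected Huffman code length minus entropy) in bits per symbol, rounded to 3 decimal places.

Entropy H = −Σ p log₂ p ≈ 2.2602 bits.
Huffman merges: 51/500+37/200→287/1000; 26/125+249/1000→457/1000; 32/125+287/1000→543/1000; 457/1000+543/1000→1. L = 2287/1000 ≈ 2.2870.
L − H = 2.2870 − 2.2602 = 0.027 bits.

0.027 bits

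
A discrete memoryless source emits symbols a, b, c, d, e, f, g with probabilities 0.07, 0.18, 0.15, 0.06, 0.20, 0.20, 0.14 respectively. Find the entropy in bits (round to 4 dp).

H = −Σ pᵢ log₂ pᵢ.
−0.07·log₂(0.07) = 0.2686
−0.18·log₂(0.18) = 0.4453
−0.15·log₂(0.15) = 0.4105
−0.06·log₂(0.06) = 0.2435
−0.20·log₂(0.20) = 0.4644
−0.20·log₂(0.20) = 0.4644
−0.14·log₂(0.14) = 0.3971
Sum ≈ 2.6938 → 2.6938 bits.

2.6938 bits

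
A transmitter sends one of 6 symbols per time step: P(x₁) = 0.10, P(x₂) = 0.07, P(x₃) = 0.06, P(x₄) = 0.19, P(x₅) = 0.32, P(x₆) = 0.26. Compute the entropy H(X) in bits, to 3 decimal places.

2.331 bits

H = −Σ pᵢ log₂ pᵢ.
−0.10·log₂(0.10) = 0.3322
−0.07·log₂(0.07) = 0.2686
−0.06·log₂(0.06) = 0.2435
−0.19·log₂(0.19) = 0.4552
−0.32·log₂(0.32) = 0.5260
−0.26·log₂(0.26) = 0.5053
Sum ≈ 2.3308 → 2.331 bits.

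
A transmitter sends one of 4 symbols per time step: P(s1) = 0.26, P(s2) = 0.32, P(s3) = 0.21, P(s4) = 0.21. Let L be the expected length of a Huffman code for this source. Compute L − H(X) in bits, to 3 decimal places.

Entropy H = −Σ p log₂ p ≈ 1.9770 bits.
Huffman merges: 21/100+21/100→21/50; 13/50+8/25→29/50; 21/50+29/50→1. L = 2 ≈ 2.0000.
L − H = 2.0000 − 1.9770 = 0.023 bits.

0.023 bits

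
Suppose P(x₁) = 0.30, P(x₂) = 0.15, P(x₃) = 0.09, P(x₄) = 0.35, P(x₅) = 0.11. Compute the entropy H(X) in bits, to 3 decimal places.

2.125 bits

H = −Σ pᵢ log₂ pᵢ.
−0.30·log₂(0.30) = 0.5211
−0.15·log₂(0.15) = 0.4105
−0.09·log₂(0.09) = 0.3127
−0.35·log₂(0.35) = 0.5301
−0.11·log₂(0.11) = 0.3503
Sum ≈ 2.1247 → 2.125 bits.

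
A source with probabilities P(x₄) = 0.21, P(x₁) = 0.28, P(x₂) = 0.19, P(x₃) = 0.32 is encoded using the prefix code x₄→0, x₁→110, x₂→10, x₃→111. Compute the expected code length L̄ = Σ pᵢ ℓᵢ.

2.39 bits/symbol

L̄ = Σ pᵢ·ℓᵢ = 0.21·1 + 0.28·3 + 0.19·2 + 0.32·3 = 2.39 bits/symbol.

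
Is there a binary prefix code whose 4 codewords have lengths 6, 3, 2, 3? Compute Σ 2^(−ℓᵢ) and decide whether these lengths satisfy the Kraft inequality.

With common denominator 2^6 = 64: Σ 2^(−ℓᵢ) = 1/64 + 8/64 + 16/64 + 8/64 = 33/64 = 0.515625.
Kraft's inequality requires Σ ≤ 1; here Σ = 0.515625 ≤ 1, so such a prefix code exists.

0.515625; yes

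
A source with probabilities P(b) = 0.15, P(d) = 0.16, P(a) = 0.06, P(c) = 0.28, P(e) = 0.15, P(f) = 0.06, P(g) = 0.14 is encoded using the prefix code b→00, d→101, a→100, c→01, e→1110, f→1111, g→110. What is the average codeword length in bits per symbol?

L̄ = Σ pᵢ·ℓᵢ = 0.15·2 + 0.16·3 + 0.06·3 + 0.28·2 + 0.15·4 + 0.06·4 + 0.14·3 = 2.78 bits/symbol.

2.78 bits/symbol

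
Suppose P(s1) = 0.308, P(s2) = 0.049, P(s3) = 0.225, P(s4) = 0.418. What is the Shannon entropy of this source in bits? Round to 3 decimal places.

H = −Σ pᵢ log₂ pᵢ.
−0.308·log₂(0.308) = 0.5233
−0.049·log₂(0.049) = 0.2132
−0.225·log₂(0.225) = 0.4842
−0.418·log₂(0.418) = 0.5260
Sum ≈ 1.7467 → 1.747 bits.

1.747 bits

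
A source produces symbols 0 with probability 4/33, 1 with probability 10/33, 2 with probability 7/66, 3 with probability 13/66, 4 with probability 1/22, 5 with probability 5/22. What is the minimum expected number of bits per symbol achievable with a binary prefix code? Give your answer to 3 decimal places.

Repeatedly combine the two least-probable nodes; the expected code length is the sum of the merged weights.
merge 1/22 + 7/66 → 5/33
merge 4/33 + 5/33 → 3/11
merge 13/66 + 5/22 → 14/33
merge 3/11 + 10/33 → 19/33
merge 14/33 + 19/33 → 1
L = 5/33 + 3/11 + 14/33 + 19/33 + 1 = 80/33 ≈ 2.424 bits/symbol.

2.424 bits/symbol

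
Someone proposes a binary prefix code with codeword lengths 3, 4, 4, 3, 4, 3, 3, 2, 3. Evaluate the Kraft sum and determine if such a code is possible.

1.0625; no

With common denominator 2^4 = 16: Σ 2^(−ℓᵢ) = 2/16 + 1/16 + 1/16 + 2/16 + 1/16 + 2/16 + 2/16 + 4/16 + 2/16 = 17/16 = 1.0625.
Kraft's inequality requires Σ ≤ 1; here Σ = 1.0625 > 1, so no such prefix code exists.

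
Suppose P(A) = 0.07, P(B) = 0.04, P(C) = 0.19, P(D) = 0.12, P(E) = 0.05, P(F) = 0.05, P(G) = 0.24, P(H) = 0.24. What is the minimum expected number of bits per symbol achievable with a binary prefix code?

2.73 bits/symbol

Repeatedly combine the two least-probable nodes; the expected code length is the sum of the merged weights.
merge 1/25 + 1/20 → 9/100
merge 1/20 + 7/100 → 3/25
merge 9/100 + 3/25 → 21/100
merge 3/25 + 19/100 → 31/100
merge 21/100 + 6/25 → 9/20
merge 6/25 + 31/100 → 11/20
merge 9/20 + 11/20 → 1
L = 9/100 + 3/25 + 21/100 + 31/100 + 9/20 + 11/20 + 1 = 273/100 = 2.73 bits/symbol.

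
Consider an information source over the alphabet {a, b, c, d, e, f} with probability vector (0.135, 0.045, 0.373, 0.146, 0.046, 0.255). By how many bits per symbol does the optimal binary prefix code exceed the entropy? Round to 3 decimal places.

0.082 bits

Entropy H = −Σ p log₂ p ≈ 2.2344 bits.
Huffman merges: 9/200+23/500→91/1000; 91/1000+27/200→113/500; 73/500+113/500→93/250; 51/200+93/250→627/1000; 373/1000+627/1000→1. L = 579/250 ≈ 2.3160.
L − H = 2.3160 − 2.2344 = 0.082 bits.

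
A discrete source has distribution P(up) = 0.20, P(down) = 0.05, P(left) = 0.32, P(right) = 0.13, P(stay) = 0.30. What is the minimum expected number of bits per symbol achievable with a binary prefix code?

2.18 bits/symbol

Repeatedly combine the two least-probable nodes; the expected code length is the sum of the merged weights.
merge 1/20 + 13/100 → 9/50
merge 9/50 + 1/5 → 19/50
merge 3/10 + 8/25 → 31/50
merge 19/50 + 31/50 → 1
L = 9/50 + 19/50 + 31/50 + 1 = 109/50 = 2.18 bits/symbol.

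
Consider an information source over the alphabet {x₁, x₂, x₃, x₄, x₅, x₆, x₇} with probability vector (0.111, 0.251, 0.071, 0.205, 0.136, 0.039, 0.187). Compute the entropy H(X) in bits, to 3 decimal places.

2.619 bits

H = −Σ pᵢ log₂ pᵢ.
−0.111·log₂(0.111) = 0.3520
−0.251·log₂(0.251) = 0.5006
−0.071·log₂(0.071) = 0.2709
−0.205·log₂(0.205) = 0.4687
−0.136·log₂(0.136) = 0.3915
−0.039·log₂(0.039) = 0.1825
−0.187·log₂(0.187) = 0.4523
Sum ≈ 2.6185 → 2.619 bits.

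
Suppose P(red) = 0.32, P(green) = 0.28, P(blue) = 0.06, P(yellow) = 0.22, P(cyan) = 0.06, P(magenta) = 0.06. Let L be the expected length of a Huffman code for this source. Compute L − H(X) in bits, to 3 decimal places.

Entropy H = −Σ p log₂ p ≈ 2.2514 bits.
Huffman merges: 3/50+3/50→3/25; 3/50+3/25→9/50; 9/50+11/50→2/5; 7/25+8/25→3/5; 2/5+3/5→1. L = 23/10 ≈ 2.3000.
L − H = 2.3000 − 2.2514 = 0.049 bits.

0.049 bits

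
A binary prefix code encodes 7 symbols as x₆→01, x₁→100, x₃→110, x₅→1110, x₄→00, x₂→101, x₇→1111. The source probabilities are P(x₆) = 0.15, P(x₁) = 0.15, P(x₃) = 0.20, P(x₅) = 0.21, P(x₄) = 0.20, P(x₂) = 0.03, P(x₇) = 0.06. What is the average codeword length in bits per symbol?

L̄ = Σ pᵢ·ℓᵢ = 0.15·2 + 0.15·3 + 0.20·3 + 0.21·4 + 0.20·2 + 0.03·3 + 0.06·4 = 2.92 bits/symbol.

2.92 bits/symbol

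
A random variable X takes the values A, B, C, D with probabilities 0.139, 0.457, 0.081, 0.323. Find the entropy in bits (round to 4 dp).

H = −Σ pᵢ log₂ pᵢ.
−0.139·log₂(0.139) = 0.3957
−0.457·log₂(0.457) = 0.5163
−0.081·log₂(0.081) = 0.2937
−0.323·log₂(0.323) = 0.5266
Sum ≈ 1.7323 → 1.7323 bits.

1.7323 bits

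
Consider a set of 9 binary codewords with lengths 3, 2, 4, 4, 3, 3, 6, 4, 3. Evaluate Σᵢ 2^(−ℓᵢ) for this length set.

With common denominator 2^6 = 64: Σ 2^(−ℓᵢ) = 8/64 + 16/64 + 4/64 + 4/64 + 8/64 + 8/64 + 1/64 + 4/64 + 8/64 = 61/64 = 0.953125.

0.953125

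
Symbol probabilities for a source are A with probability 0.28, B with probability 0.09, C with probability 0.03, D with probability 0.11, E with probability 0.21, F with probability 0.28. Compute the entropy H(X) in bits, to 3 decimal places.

H = −Σ pᵢ log₂ pᵢ.
−0.28·log₂(0.28) = 0.5142
−0.09·log₂(0.09) = 0.3127
−0.03·log₂(0.03) = 0.1518
−0.11·log₂(0.11) = 0.3503
−0.21·log₂(0.21) = 0.4728
−0.28·log₂(0.28) = 0.5142
Sum ≈ 2.3160 → 2.316 bits.

2.316 bits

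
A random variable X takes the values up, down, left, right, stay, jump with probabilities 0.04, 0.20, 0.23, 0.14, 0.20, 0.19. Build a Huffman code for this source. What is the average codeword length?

2.55 bits/symbol

Repeatedly combine the two least-probable nodes; the expected code length is the sum of the merged weights.
merge 1/25 + 7/50 → 9/50
merge 9/50 + 19/100 → 37/100
merge 1/5 + 1/5 → 2/5
merge 23/100 + 37/100 → 3/5
merge 2/5 + 3/5 → 1
L = 9/50 + 37/100 + 2/5 + 3/5 + 1 = 51/20 = 2.55 bits/symbol.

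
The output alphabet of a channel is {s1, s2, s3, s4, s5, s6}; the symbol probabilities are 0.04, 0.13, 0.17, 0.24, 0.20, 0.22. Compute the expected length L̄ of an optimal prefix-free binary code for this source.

2.51 bits/symbol

Repeatedly combine the two least-probable nodes; the expected code length is the sum of the merged weights.
merge 1/25 + 13/100 → 17/100
merge 17/100 + 17/100 → 17/50
merge 1/5 + 11/50 → 21/50
merge 6/25 + 17/50 → 29/50
merge 21/50 + 29/50 → 1
L = 17/100 + 17/50 + 21/50 + 29/50 + 1 = 251/100 = 2.51 bits/symbol.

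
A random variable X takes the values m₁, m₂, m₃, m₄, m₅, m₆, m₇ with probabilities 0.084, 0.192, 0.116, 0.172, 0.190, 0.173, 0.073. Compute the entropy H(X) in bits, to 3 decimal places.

2.723 bits

H = −Σ pᵢ log₂ pᵢ.
−0.084·log₂(0.084) = 0.3002
−0.192·log₂(0.192) = 0.4571
−0.116·log₂(0.116) = 0.3605
−0.172·log₂(0.172) = 0.4368
−0.190·log₂(0.190) = 0.4552
−0.173·log₂(0.173) = 0.4379
−0.073·log₂(0.073) = 0.2756
Sum ≈ 2.7234 → 2.723 bits.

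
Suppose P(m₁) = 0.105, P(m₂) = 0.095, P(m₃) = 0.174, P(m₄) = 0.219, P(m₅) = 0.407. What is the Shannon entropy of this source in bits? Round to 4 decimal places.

H = −Σ pᵢ log₂ pᵢ.
−0.105·log₂(0.105) = 0.3414
−0.095·log₂(0.095) = 0.3226
−0.174·log₂(0.174) = 0.4390
−0.219·log₂(0.219) = 0.4798
−0.407·log₂(0.407) = 0.5278
Sum ≈ 2.1107 → 2.1107 bits.

2.1107 bits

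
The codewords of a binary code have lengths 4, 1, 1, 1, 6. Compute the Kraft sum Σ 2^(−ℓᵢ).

1.578125

With common denominator 2^6 = 64: Σ 2^(−ℓᵢ) = 4/64 + 32/64 + 32/64 + 32/64 + 1/64 = 101/64 = 1.578125.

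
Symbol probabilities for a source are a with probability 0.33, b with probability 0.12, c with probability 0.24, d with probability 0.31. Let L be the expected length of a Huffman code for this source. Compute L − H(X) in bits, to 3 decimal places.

0.087 bits

Entropy H = −Σ p log₂ p ≈ 1.9128 bits.
Huffman merges: 3/25+6/25→9/25; 31/100+33/100→16/25; 9/25+16/25→1. L = 2 ≈ 2.0000.
L − H = 2.0000 − 1.9128 = 0.087 bits.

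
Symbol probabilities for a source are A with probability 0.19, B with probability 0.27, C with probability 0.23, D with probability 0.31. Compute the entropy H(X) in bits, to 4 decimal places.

H = −Σ pᵢ log₂ pᵢ.
−0.19·log₂(0.19) = 0.4552
−0.27·log₂(0.27) = 0.5100
−0.23·log₂(0.23) = 0.4877
−0.31·log₂(0.31) = 0.5238
Sum ≈ 1.9767 → 1.9767 bits.

1.9767 bits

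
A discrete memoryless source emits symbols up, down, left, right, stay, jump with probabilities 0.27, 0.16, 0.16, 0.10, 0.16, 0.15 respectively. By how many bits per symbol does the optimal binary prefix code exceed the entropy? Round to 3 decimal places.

Entropy H = −Σ p log₂ p ≈ 2.5218 bits.
Huffman merges: 1/10+3/20→1/4; 4/25+4/25→8/25; 4/25+1/4→41/100; 27/100+8/25→59/100; 41/100+59/100→1. L = 257/100 ≈ 2.5700.
L − H = 2.5700 − 2.5218 = 0.048 bits.

0.048 bits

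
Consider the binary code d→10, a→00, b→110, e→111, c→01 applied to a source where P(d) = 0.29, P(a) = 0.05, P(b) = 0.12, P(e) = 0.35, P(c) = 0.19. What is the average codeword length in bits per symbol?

L̄ = Σ pᵢ·ℓᵢ = 0.29·2 + 0.05·2 + 0.12·3 + 0.35·3 + 0.19·2 = 2.47 bits/symbol.

2.47 bits/symbol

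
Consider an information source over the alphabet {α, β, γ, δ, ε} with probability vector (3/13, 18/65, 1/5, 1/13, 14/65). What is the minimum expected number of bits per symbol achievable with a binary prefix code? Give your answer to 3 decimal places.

2.277 bits/symbol

Repeatedly combine the two least-probable nodes; the expected code length is the sum of the merged weights.
merge 1/13 + 1/5 → 18/65
merge 14/65 + 3/13 → 29/65
merge 18/65 + 18/65 → 36/65
merge 29/65 + 36/65 → 1
L = 18/65 + 29/65 + 36/65 + 1 = 148/65 ≈ 2.277 bits/symbol.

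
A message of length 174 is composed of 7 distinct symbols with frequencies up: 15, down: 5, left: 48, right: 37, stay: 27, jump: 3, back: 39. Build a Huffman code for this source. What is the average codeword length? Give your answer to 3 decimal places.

Probabilities are the counts divided by 174.
Repeatedly combine the two least-probable nodes; the expected code length is the sum of the merged weights.
merge 1/58 + 5/174 → 4/87
merge 4/87 + 5/58 → 23/174
merge 23/174 + 9/58 → 25/87
merge 37/174 + 13/58 → 38/87
merge 8/29 + 25/87 → 49/87
merge 38/87 + 49/87 → 1
L = 4/87 + 23/174 + 25/87 + 38/87 + 49/87 + 1 = 143/58 ≈ 2.466 bits/symbol.

2.466 bits/symbol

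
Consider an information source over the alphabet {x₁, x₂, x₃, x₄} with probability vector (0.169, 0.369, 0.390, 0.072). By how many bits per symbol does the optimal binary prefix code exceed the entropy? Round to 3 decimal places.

Entropy H = −Σ p log₂ p ≈ 1.7673 bits.
Huffman merges: 9/125+169/1000→241/1000; 241/1000+369/1000→61/100; 39/100+61/100→1. L = 1851/1000 ≈ 1.8510.
L − H = 1.8510 − 1.7673 = 0.084 bits.

0.084 bits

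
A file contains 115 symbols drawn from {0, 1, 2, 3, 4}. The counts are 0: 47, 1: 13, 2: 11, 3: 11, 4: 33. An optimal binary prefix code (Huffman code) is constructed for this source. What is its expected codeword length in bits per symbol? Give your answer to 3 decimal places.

Probabilities are the counts divided by 115.
Repeatedly combine the two least-probable nodes; the expected code length is the sum of the merged weights.
merge 11/115 + 11/115 → 22/115
merge 13/115 + 22/115 → 7/23
merge 33/115 + 7/23 → 68/115
merge 47/115 + 68/115 → 1
L = 22/115 + 7/23 + 68/115 + 1 = 48/23 ≈ 2.087 bits/symbol.

2.087 bits/symbol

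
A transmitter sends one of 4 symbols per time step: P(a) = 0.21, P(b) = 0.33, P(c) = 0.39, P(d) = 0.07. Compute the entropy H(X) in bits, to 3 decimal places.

1.799 bits

H = −Σ pᵢ log₂ pᵢ.
−0.21·log₂(0.21) = 0.4728
−0.33·log₂(0.33) = 0.5278
−0.39·log₂(0.39) = 0.5298
−0.07·log₂(0.07) = 0.2686
Sum ≈ 1.7990 → 1.799 bits.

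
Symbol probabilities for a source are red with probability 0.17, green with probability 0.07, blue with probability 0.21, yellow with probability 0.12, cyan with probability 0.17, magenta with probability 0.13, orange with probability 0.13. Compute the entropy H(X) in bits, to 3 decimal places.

2.743 bits

H = −Σ pᵢ log₂ pᵢ.
−0.17·log₂(0.17) = 0.4346
−0.07·log₂(0.07) = 0.2686
−0.21·log₂(0.21) = 0.4728
−0.12·log₂(0.12) = 0.3671
−0.17·log₂(0.17) = 0.4346
−0.13·log₂(0.13) = 0.3826
−0.13·log₂(0.13) = 0.3826
Sum ≈ 2.7429 → 2.743 bits.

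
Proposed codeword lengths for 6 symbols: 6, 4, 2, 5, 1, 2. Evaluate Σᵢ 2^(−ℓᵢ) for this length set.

With common denominator 2^6 = 64: Σ 2^(−ℓᵢ) = 1/64 + 4/64 + 16/64 + 2/64 + 32/64 + 16/64 = 71/64 = 1.109375.

1.109375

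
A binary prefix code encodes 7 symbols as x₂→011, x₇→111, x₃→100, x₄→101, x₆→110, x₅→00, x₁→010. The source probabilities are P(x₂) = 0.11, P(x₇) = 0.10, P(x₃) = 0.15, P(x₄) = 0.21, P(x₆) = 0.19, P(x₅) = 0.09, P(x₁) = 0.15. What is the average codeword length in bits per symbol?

2.91 bits/symbol

L̄ = Σ pᵢ·ℓᵢ = 0.11·3 + 0.10·3 + 0.15·3 + 0.21·3 + 0.19·3 + 0.09·2 + 0.15·3 = 2.91 bits/symbol.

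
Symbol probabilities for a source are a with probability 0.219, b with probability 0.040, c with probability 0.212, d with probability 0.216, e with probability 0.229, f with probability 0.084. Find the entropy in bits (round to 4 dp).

H = −Σ pᵢ log₂ pᵢ.
−0.219·log₂(0.219) = 0.4798
−0.040·log₂(0.040) = 0.1858
−0.212·log₂(0.212) = 0.4744
−0.216·log₂(0.216) = 0.4776
−0.229·log₂(0.229) = 0.4870
−0.084·log₂(0.084) = 0.3002
Sum ≈ 2.4047 → 2.4047 bits.

2.4047 bits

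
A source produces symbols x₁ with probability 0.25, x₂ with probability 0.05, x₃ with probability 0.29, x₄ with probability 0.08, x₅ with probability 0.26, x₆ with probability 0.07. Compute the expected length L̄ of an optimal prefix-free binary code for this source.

2.32 bits/symbol

Repeatedly combine the two least-probable nodes; the expected code length is the sum of the merged weights.
merge 1/20 + 7/100 → 3/25
merge 2/25 + 3/25 → 1/5
merge 1/5 + 1/4 → 9/20
merge 13/50 + 29/100 → 11/20
merge 9/20 + 11/20 → 1
L = 3/25 + 1/5 + 9/20 + 11/20 + 1 = 58/25 = 2.32 bits/symbol.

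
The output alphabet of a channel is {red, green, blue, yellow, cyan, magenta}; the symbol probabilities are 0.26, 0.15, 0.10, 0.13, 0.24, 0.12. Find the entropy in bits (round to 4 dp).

H = −Σ pᵢ log₂ pᵢ.
−0.26·log₂(0.26) = 0.5053
−0.15·log₂(0.15) = 0.4105
−0.10·log₂(0.10) = 0.3322
−0.13·log₂(0.13) = 0.3826
−0.24·log₂(0.24) = 0.4941
−0.12·log₂(0.12) = 0.3671
Sum ≈ 2.4919 → 2.4919 bits.

2.4919 bits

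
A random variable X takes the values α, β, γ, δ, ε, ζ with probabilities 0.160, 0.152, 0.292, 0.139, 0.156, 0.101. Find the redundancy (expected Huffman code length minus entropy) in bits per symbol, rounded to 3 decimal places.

0.045 bits

Entropy H = −Σ p log₂ p ≈ 2.5026 bits.
Huffman merges: 101/1000+139/1000→6/25; 19/125+39/250→77/250; 4/25+6/25→2/5; 73/250+77/250→3/5; 2/5+3/5→1. L = 637/250 ≈ 2.5480.
L − H = 2.5480 − 2.5026 = 0.045 bits.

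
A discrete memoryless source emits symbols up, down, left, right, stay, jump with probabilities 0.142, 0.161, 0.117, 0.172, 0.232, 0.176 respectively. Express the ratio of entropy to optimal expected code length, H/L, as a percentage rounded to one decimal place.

Entropy H = −Σ p log₂ p ≈ 2.5532 bits.
Huffman merges: 117/1000+71/500→259/1000; 161/1000+43/250→333/1000; 22/125+29/125→51/125; 259/1000+333/1000→74/125; 51/125+74/125→1. L = 324/125 ≈ 2.5920.
Efficiency = H/L = 2.5532/2.5920 = 98.5%.

98.5%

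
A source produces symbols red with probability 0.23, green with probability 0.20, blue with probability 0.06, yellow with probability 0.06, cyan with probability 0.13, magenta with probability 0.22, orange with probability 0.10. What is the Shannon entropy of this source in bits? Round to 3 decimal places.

H = −Σ pᵢ log₂ pᵢ.
−0.23·log₂(0.23) = 0.4877
−0.20·log₂(0.20) = 0.4644
−0.06·log₂(0.06) = 0.2435
−0.06·log₂(0.06) = 0.2435
−0.13·log₂(0.13) = 0.3826
−0.22·log₂(0.22) = 0.4806
−0.10·log₂(0.10) = 0.3322
Sum ≈ 2.6345 → 2.635 bits.

2.635 bits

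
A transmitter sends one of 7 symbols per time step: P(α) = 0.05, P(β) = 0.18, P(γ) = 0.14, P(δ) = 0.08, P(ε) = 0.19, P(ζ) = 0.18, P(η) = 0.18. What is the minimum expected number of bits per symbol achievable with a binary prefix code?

Repeatedly combine the two least-probable nodes; the expected code length is the sum of the merged weights.
merge 1/20 + 2/25 → 13/100
merge 13/100 + 7/50 → 27/100
merge 9/50 + 9/50 → 9/25
merge 9/50 + 19/100 → 37/100
merge 27/100 + 9/25 → 63/100
merge 37/100 + 63/100 → 1
L = 13/100 + 27/100 + 9/25 + 37/100 + 63/100 + 1 = 69/25 = 2.76 bits/symbol.

2.76 bits/symbol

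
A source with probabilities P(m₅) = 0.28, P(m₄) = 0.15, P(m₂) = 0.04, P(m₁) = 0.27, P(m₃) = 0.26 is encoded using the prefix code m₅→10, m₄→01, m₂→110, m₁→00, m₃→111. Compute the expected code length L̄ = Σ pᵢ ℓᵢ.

2.3 bits/symbol

L̄ = Σ pᵢ·ℓᵢ = 0.28·2 + 0.15·2 + 0.04·3 + 0.27·2 + 0.26·3 = 2.3 bits/symbol.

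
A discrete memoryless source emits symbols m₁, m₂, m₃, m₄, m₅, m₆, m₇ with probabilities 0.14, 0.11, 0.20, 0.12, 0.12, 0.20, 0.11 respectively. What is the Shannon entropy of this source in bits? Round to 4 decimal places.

H = −Σ pᵢ log₂ pᵢ.
−0.14·log₂(0.14) = 0.3971
−0.11·log₂(0.11) = 0.3503
−0.20·log₂(0.20) = 0.4644
−0.12·log₂(0.12) = 0.3671
−0.12·log₂(0.12) = 0.3671
−0.20·log₂(0.20) = 0.4644
−0.11·log₂(0.11) = 0.3503
Sum ≈ 2.7606 → 2.7606 bits.

2.7606 bits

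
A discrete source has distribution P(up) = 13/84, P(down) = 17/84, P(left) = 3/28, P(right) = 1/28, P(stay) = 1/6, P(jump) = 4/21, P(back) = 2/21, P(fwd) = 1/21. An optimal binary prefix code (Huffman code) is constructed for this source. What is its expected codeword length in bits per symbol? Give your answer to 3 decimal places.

2.869 bits/symbol

Repeatedly combine the two least-probable nodes; the expected code length is the sum of the merged weights.
merge 1/28 + 1/21 → 1/12
merge 1/12 + 2/21 → 5/28
merge 3/28 + 13/84 → 11/42
merge 1/6 + 5/28 → 29/84
merge 4/21 + 17/84 → 11/28
merge 11/42 + 29/84 → 17/28
merge 11/28 + 17/28 → 1
L = 1/12 + 5/28 + 11/42 + 29/84 + 11/28 + 17/28 + 1 = 241/84 ≈ 2.869 bits/symbol.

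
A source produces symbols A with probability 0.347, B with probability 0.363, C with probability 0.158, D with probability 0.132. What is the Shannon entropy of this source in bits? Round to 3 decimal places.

1.867 bits

H = −Σ pᵢ log₂ pᵢ.
−0.347·log₂(0.347) = 0.5299
−0.363·log₂(0.363) = 0.5307
−0.158·log₂(0.158) = 0.4206
−0.132·log₂(0.132) = 0.3856
Sum ≈ 1.8668 → 1.867 bits.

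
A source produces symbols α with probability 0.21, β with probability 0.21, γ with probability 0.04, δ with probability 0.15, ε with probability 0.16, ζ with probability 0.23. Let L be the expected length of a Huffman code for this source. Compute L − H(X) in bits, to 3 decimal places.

Entropy H = −Σ p log₂ p ≈ 2.4526 bits.
Huffman merges: 1/25+3/20→19/100; 4/25+19/100→7/20; 21/100+21/100→21/50; 23/100+7/20→29/50; 21/50+29/50→1. L = 127/50 ≈ 2.5400.
L − H = 2.5400 − 2.4526 = 0.087 bits.

0.087 bits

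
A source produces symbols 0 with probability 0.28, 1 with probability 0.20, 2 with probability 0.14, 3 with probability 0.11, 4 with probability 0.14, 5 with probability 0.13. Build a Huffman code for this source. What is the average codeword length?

Repeatedly combine the two least-probable nodes; the expected code length is the sum of the merged weights.
merge 11/100 + 13/100 → 6/25
merge 7/50 + 7/50 → 7/25
merge 1/5 + 6/25 → 11/25
merge 7/25 + 7/25 → 14/25
merge 11/25 + 14/25 → 1
L = 6/25 + 7/25 + 11/25 + 14/25 + 1 = 63/25 = 2.52 bits/symbol.

2.52 bits/symbol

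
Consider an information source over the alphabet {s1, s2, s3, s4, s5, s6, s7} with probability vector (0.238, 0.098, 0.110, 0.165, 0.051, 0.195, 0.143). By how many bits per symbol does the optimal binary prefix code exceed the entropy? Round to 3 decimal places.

Entropy H = −Σ p log₂ p ≈ 2.6806 bits.
Huffman merges: 51/1000+49/500→149/1000; 11/100+143/1000→253/1000; 149/1000+33/200→157/500; 39/200+119/500→433/1000; 253/1000+157/500→567/1000; 433/1000+567/1000→1. L = 679/250 ≈ 2.7160.
L − H = 2.7160 − 2.6806 = 0.035 bits.

0.035 bits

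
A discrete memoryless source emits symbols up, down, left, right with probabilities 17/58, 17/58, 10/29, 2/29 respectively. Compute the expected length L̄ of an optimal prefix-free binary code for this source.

2 bits/symbol

Repeatedly combine the two least-probable nodes; the expected code length is the sum of the merged weights.
merge 2/29 + 17/58 → 21/58
merge 17/58 + 10/29 → 37/58
merge 21/58 + 37/58 → 1
L = 21/58 + 37/58 + 1 = 2 bits/symbol.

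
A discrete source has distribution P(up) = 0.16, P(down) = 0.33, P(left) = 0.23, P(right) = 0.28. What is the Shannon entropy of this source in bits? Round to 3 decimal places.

H = −Σ pᵢ log₂ pᵢ.
−0.16·log₂(0.16) = 0.4230
−0.33·log₂(0.33) = 0.5278
−0.23·log₂(0.23) = 0.4877
−0.28·log₂(0.28) = 0.5142
Sum ≈ 1.9527 → 1.953 bits.

1.953 bits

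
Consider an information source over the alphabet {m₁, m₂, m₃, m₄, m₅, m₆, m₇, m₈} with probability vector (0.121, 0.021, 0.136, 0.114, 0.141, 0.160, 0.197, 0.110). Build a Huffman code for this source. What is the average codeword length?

Repeatedly combine the two least-probable nodes; the expected code length is the sum of the merged weights.
merge 21/1000 + 11/100 → 131/1000
merge 57/500 + 121/1000 → 47/200
merge 131/1000 + 17/125 → 267/1000
merge 141/1000 + 4/25 → 301/1000
merge 197/1000 + 47/200 → 54/125
merge 267/1000 + 301/1000 → 71/125
merge 54/125 + 71/125 → 1
L = 131/1000 + 47/200 + 267/1000 + 301/1000 + 54/125 + 71/125 + 1 = 1467/500 = 2.934 bits/symbol.

2.934 bits/symbol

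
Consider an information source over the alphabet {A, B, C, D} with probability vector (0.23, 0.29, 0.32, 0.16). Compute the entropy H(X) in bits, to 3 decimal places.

1.955 bits

H = −Σ pᵢ log₂ pᵢ.
−0.23·log₂(0.23) = 0.4877
−0.29·log₂(0.29) = 0.5179
−0.32·log₂(0.32) = 0.5260
−0.16·log₂(0.16) = 0.4230
Sum ≈ 1.9546 → 1.955 bits.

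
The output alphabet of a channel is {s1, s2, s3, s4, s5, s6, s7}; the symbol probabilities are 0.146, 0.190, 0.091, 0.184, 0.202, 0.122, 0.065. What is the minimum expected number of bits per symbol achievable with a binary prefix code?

Repeatedly combine the two least-probable nodes; the expected code length is the sum of the merged weights.
merge 13/200 + 91/1000 → 39/250
merge 61/500 + 73/500 → 67/250
merge 39/250 + 23/125 → 17/50
merge 19/100 + 101/500 → 49/125
merge 67/250 + 17/50 → 76/125
merge 49/125 + 76/125 → 1
L = 39/250 + 67/250 + 17/50 + 49/125 + 76/125 + 1 = 691/250 = 2.764 bits/symbol.

2.764 bits/symbol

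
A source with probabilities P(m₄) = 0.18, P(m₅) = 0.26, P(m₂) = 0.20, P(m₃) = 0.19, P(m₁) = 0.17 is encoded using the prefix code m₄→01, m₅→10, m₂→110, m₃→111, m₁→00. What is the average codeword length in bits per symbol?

L̄ = Σ pᵢ·ℓᵢ = 0.18·2 + 0.26·2 + 0.20·3 + 0.19·3 + 0.17·2 = 2.39 bits/symbol.

2.39 bits/symbol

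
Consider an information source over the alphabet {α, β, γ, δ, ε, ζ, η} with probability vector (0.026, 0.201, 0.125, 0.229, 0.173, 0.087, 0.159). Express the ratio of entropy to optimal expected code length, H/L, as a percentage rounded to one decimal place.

Entropy H = −Σ p log₂ p ≈ 2.6303 bits.
Huffman merges: 13/500+87/1000→113/1000; 113/1000+1/8→119/500; 159/1000+173/1000→83/250; 201/1000+229/1000→43/100; 119/500+83/250→57/100; 43/100+57/100→1. L = 2683/1000 ≈ 2.6830.
Efficiency = H/L = 2.6303/2.6830 = 98.0%.

98.0%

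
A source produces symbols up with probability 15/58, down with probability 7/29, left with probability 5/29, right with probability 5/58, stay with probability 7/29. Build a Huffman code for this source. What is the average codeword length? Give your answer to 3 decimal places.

2.259 bits/symbol

Repeatedly combine the two least-probable nodes; the expected code length is the sum of the merged weights.
merge 5/58 + 5/29 → 15/58
merge 7/29 + 7/29 → 14/29
merge 15/58 + 15/58 → 15/29
merge 14/29 + 15/29 → 1
L = 15/58 + 14/29 + 15/29 + 1 = 131/58 ≈ 2.259 bits/symbol.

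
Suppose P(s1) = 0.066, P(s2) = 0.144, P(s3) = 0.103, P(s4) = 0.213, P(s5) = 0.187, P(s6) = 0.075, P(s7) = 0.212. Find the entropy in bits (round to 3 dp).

H = −Σ pᵢ log₂ pᵢ.
−0.066·log₂(0.066) = 0.2588
−0.144·log₂(0.144) = 0.4026
−0.103·log₂(0.103) = 0.3378
−0.213·log₂(0.213) = 0.4752
−0.187·log₂(0.187) = 0.4523
−0.075·log₂(0.075) = 0.2803
−0.212·log₂(0.212) = 0.4744
Sum ≈ 2.6814 → 2.681 bits.

2.681 bits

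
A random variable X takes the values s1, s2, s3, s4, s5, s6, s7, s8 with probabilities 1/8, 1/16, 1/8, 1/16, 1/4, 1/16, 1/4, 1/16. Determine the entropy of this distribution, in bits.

2.75 bits

Each probability is a power of 1/2, so log₂(1/p) is an integer.
H = Σ p·log₂(1/p) = 1/8·3 + 1/16·4 + 1/8·3 + 1/16·4 + 1/4·2 + 1/16·4 + 1/4·2 + 1/16·4 = 2.75 bits.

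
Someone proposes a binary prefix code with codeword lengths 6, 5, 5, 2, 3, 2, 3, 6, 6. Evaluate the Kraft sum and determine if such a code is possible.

With common denominator 2^6 = 64: Σ 2^(−ℓᵢ) = 1/64 + 2/64 + 2/64 + 16/64 + 8/64 + 16/64 + 8/64 + 1/64 + 1/64 = 55/64 = 0.859375.
Kraft's inequality requires Σ ≤ 1; here Σ = 0.859375 ≤ 1, so such a prefix code exists.

0.859375; yes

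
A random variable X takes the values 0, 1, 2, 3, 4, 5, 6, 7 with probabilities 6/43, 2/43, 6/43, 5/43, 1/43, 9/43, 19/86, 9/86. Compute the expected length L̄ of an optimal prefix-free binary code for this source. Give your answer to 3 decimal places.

2.814 bits/symbol

Repeatedly combine the two least-probable nodes; the expected code length is the sum of the merged weights.
merge 1/43 + 2/43 → 3/43
merge 3/43 + 9/86 → 15/86
merge 5/43 + 6/43 → 11/43
merge 6/43 + 15/86 → 27/86
merge 9/43 + 19/86 → 37/86
merge 11/43 + 27/86 → 49/86
merge 37/86 + 49/86 → 1
L = 3/43 + 15/86 + 11/43 + 27/86 + 37/86 + 49/86 + 1 = 121/43 ≈ 2.814 bits/symbol.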